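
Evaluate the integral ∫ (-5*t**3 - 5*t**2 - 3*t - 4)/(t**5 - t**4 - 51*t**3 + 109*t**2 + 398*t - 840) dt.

Factor the denominator: (t - 5)*(t - 4)*(t - 2)*(t + 3)*(t + 7).
Partial-fraction decomposition: 1487/(4752*(t + 7)) - 19/(224*(t + 3)) - 7/(27*(t - 2)) + 208/(77*(t - 4)) - 769/(288*(t - 5)).
Integrate each term: A/(t−a) contributes A·log|t−a|.

-769*log(t - 5)/288 + 208*log(t - 4)/77 - 7*log(t - 2)/27 - 19*log(t + 3)/224 + 1487*log(t + 7)/4752 + C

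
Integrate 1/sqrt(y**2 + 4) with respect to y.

Substitute y = 2·tan(θ), so dy = 2·sec(θ)^2 dθ and the radical becomes sqrt(y**2 + 4) = 2·sec(θ) by the Pythagorean identity.
Integrate the resulting trig expression in θ, then back-substitute tan(θ) = y/2, sec(θ) = sqrt(y**2 + 4)/2 (absorbing any constant into C).

log(y + sqrt(y**2 + 4)) + C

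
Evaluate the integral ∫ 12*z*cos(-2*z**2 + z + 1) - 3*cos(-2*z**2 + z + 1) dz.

Let u = 2*z**2 - z - 1, so du = (4*z - 1) dz.
Rewriting, the integral becomes 3·∫ cos(u) du = 3·sin(u).
Substituting back, u = 2*z**2 - z - 1.

-3*sin(-2*z**2 + z + 1) + C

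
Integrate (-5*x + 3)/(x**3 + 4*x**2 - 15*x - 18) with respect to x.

-log(x - 3)/3 - 2*log(x + 1)/5 + 11*log(x + 6)/15 + C

Factor the denominator: (x - 3)*(x + 1)*(x + 6).
Partial-fraction decomposition: 11/(15*(x + 6)) - 2/(5*(x + 1)) - 1/(3*(x - 3)).
Integrate each term: A/(x−a) contributes A·log|x−a|.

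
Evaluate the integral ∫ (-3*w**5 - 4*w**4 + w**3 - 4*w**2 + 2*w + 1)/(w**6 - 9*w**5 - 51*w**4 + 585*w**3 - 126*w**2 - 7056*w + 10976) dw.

Factor the denominator: (w - 7)**2*(w - 4)*(w - 2)*(w + 4)*(w + 7).
Partial-fraction decomposition: -40265/(58212*(w + 7)) + 1913/(17424*(w + 4)) + 163/(2700*(w - 2)) - 4087/(1584*(w - 4)) + 542741/(5336100*(w - 7)) - 59863/(2310*(w - 7)**2).
Integrate each term; A/(w−a) gives A·log|w−a|; A/(w−a)² gives −A/(w−a).

542741*log(w - 7)/5336100 - 4087*log(w - 4)/1584 + 163*log(w - 2)/2700 + 1913*log(w + 4)/17424 - 40265*log(w + 7)/58212 + 59863/(2310*w - 16170) + C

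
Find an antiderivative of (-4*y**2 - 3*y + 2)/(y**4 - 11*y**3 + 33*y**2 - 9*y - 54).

-160*log(y - 6)/63 + 367*log(y - 3)/144 - log(y + 1)/112 - 43/(12*y - 36) + C

Factor the denominator: (y - 6)*(y - 3)**2*(y + 1).
Partial-fraction decomposition: -1/(112*(y + 1)) + 367/(144*(y - 3)) + 43/(12*(y - 3)**2) - 160/(63*(y - 6)).
Integrate each term; A/(y−a) gives A·log|y−a|; A/(y−a)² gives −A/(y−a).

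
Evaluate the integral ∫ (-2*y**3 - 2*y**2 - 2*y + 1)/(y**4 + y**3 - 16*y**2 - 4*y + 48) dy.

-11*log(y - 3)/5 + 9*log(y - 2)/8 + 13*log(y + 2)/40 - 5*log(y + 4)/4 + C

Factor the denominator: (y - 3)*(y - 2)*(y + 2)*(y + 4).
Partial-fraction decomposition: -5/(4*(y + 4)) + 13/(40*(y + 2)) + 9/(8*(y - 2)) - 11/(5*(y - 3)).
Integrate each term: A/(y−a) contributes A·log|y−a|.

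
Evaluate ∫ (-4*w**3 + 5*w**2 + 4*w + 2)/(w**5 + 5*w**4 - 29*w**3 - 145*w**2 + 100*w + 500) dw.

Factor the denominator: (w - 5)*(w - 2)*(w + 2)*(w + 5)**2.
Partial-fraction decomposition: -787/(44100*(w + 5)) - 607/(210*(w + 5)**2) + 23/(126*(w + 2)) + 1/(294*(w - 2)) - 353/(2100*(w - 5)).
Integrate each term; A/(w−a) gives A·log|w−a|; A/(w−a)² gives −A/(w−a).

-353*log(w - 5)/2100 + log(w - 2)/294 + 23*log(w + 2)/126 - 787*log(w + 5)/44100 + 607/(210*w + 1050) + C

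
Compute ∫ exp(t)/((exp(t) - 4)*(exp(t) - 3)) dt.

Let u = e^t, du = e^t dt.
The integral becomes ∫ du/((u-3)(u-4)); decompose into partial fractions.

log(exp(t) - 4) - log(exp(t) - 3) + C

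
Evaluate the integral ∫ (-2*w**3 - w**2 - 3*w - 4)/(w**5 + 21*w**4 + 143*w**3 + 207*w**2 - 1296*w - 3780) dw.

-19*log(w - 3)/1620 - 59*log(w + 5)/4 - 1453*log(w + 6)/81 + 327*log(w + 7)/10 - 410/(9*w + 54) + C

Factor the denominator: (w - 3)*(w + 5)*(w + 6)**2*(w + 7).
Partial-fraction decomposition: 327/(10*(w + 7)) - 1453/(81*(w + 6)) + 410/(9*(w + 6)**2) - 59/(4*(w + 5)) - 19/(1620*(w - 3)).
Integrate each term; A/(w−a) gives A·log|w−a|; A/(w−a)² gives −A/(w−a).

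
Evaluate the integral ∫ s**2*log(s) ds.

Use integration by parts with u = log(s), dv = s**2 ds.
Then du = 1/s ds and v = s**3/3.

s**3*log(s)/3 - s**3/9 + C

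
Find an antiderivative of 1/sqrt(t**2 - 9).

Substitute t = 3·sec(θ), so dt = 3·sec(θ)*tan(θ) dθ and the radical becomes sqrt(t**2 - 9) = 3·tan(θ) by the Pythagorean identity.
Integrate the resulting trig expression in θ, then back-substitute sec(θ) = t/3, tan(θ) = sqrt(t**2 - 9)/3 (absorbing any constant into C).

log(t + sqrt(t**2 - 9)) + C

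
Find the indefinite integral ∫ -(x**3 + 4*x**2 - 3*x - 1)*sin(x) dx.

Use integration by parts with u = x**3 + 4*x**2 - 3*x - 1, dv = -sin(x) dx, so v = cos(x).
Apply parts 3 times (tabular method): alternate signs, differentiate u down to 0, integrate dv up.

x**3*cos(x) - 3*x**2*sin(x) + 4*x**2*cos(x) - 8*x*sin(x) - 9*x*cos(x) + 9*sin(x) - 9*cos(x) + C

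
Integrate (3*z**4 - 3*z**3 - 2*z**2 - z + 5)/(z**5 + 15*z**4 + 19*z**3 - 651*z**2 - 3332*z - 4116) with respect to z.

3037*log(z - 7)/11466 - 71*log(z + 2)/900 + 4475*log(z + 6)/52 - 203947*log(z + 7)/2450 + 4073/(35*z + 245) + C

Factor the denominator: (z - 7)*(z + 2)*(z + 6)*(z + 7)**2.
Partial-fraction decomposition: -203947/(2450*(z + 7)) - 4073/(35*(z + 7)**2) + 4475/(52*(z + 6)) - 71/(900*(z + 2)) + 3037/(11466*(z - 7)).
Integrate each term; A/(z−a) gives A·log|z−a|; A/(z−a)² gives −A/(z−a).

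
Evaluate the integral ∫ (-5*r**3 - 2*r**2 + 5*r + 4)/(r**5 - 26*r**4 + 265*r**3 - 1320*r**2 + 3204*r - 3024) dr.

Factor the denominator: (r - 7)*(r - 6)**2*(r - 4)*(r - 3).
Partial-fraction decomposition: -67/(18*(r - 3)) + 82/(3*(r - 4)) + 1118/(9*(r - 6)) + 559/(3*(r - 6)**2) - 887/(6*(r - 7)).
Integrate each term; A/(r−a) gives A·log|r−a|; A/(r−a)² gives −A/(r−a).

-887*log(r - 7)/6 + 1118*log(r - 6)/9 + 82*log(r - 4)/3 - 67*log(r - 3)/18 - 559/(3*r - 18) + C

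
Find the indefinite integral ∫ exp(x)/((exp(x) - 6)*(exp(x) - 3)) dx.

log(exp(x) - 6)/3 - log(exp(x) - 3)/3 + C

Let u = e^x, du = e^x dx.
The integral becomes ∫ du/((u-3)(u-6)); decompose into partial fractions.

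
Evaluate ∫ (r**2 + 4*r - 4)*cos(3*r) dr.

Use integration by parts with u = r**2 + 4*r - 4, dv = cos(3*r) dr, so v = sin(3*r)/3.
Apply parts 2 times (tabular method): alternate signs, differentiate u down to 0, integrate dv up.

r**2*sin(3*r)/3 + 4*r*sin(3*r)/3 + 2*r*cos(3*r)/9 - 38*sin(3*r)/27 + 4*cos(3*r)/9 + C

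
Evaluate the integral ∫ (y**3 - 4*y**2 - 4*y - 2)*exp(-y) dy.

(-y**3 + y**2 + 6*y + 8)*exp(-y) + C

Use integration by parts with u = y**3 - 4*y**2 - 4*y - 2, dv = exp(-y) dy, so v = -exp(-y).
Apply parts 3 times (tabular method): alternate signs, differentiate u down to 0, integrate dv up.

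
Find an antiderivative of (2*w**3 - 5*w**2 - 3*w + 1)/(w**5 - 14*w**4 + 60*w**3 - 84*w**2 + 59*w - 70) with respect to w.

Factor the denominator: (w - 7)*(w - 5)*(w - 2)*(w**2 + 1).
Partial-fraction decomposition: -(34*w + 313)/(3250*(w**2 + 1)) - 3/(25*(w - 2)) - 37/(52*(w - 5)) + 421/(500*(w - 7)).
Integrate each term; A/(w−a) gives A·log|w−a|; the (Bw+D)/(w²+p²) term gives a log and an atan.

421*log(w - 7)/500 - 37*log(w - 5)/52 - 3*log(w - 2)/25 - 17*log(w**2 + 1)/3250 - 313*atan(w)/3250 + C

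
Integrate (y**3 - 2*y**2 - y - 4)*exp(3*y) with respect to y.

(3*y**3 - 9*y**2 + 3*y - 13)*exp(3*y)/9 + C

Use integration by parts with u = y**3 - 2*y**2 - y - 4, dv = exp(3*y) dy, so v = exp(3*y)/3.
Apply parts 3 times (tabular method): alternate signs, differentiate u down to 0, integrate dv up.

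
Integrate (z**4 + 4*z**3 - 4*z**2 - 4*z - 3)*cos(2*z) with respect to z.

Use integration by parts with u = z**4 + 4*z**3 - 4*z**2 - 4*z - 3, dv = cos(2*z) dz, so v = sin(2*z)/2.
Apply parts 4 times (tabular method): alternate signs, differentiate u down to 0, integrate dv up.

z**4*sin(2*z)/2 + 2*z**3*sin(2*z) + z**3*cos(2*z) - 7*z**2*sin(2*z)/2 + 3*z**2*cos(2*z) - 5*z*sin(2*z) - 7*z*cos(2*z)/2 + sin(2*z)/4 - 5*cos(2*z)/2 + C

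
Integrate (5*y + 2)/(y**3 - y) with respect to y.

Factor the denominator: y*(y - 1)*(y + 1).
Partial-fraction decomposition: -3/(2*(y + 1)) + 7/(2*(y - 1)) - 2/y.
Integrate each term: A/(y−a) contributes A·log|y−a|.

-2*log(y) + 7*log(y - 1)/2 - 3*log(y + 1)/2 + C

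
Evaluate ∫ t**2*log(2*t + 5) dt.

t**3*log(2*t + 5)/3 - t**3/9 + 5*t**2/12 - 25*t/12 + 125*log(2*t + 5)/24 + C

Use integration by parts with u = log(2*t + 5), dv = t**2 dt.
Then du = 2/(2*t + 5) dt and v = t**3/3.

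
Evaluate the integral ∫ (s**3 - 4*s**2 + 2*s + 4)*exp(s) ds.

Use integration by parts with u = s**3 - 4*s**2 + 2*s + 4, dv = exp(s) ds, so v = exp(s).
Apply parts 3 times (tabular method): alternate signs, differentiate u down to 0, integrate dv up.

(s**3 - 7*s**2 + 16*s - 12)*exp(s) + C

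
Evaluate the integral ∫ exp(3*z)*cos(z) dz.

Let I denote the integral. Integrate by parts with u = cos(z), dv = exp(3*z) dz, so v = exp(3*z)/3: I = exp(3*z)*cos(z)/3 + (1/3)·∫ exp(3*z)*sin(z) dz.
Apply parts again with u = sin(z), dv = exp(3*z) dz: ∫ exp(3*z)*sin(z) dz = exp(3*z)*sin(z)/3 − (1/3)·I. Substituting back brings back I: I = exp(3*z)*sin(z)/9 + exp(3*z)*cos(z)/3 − (1/9)·I.
Solving for I: (1 + 1/9)·I equals the remaining terms, so I = (9/10)·(exp(3*z)*sin(z)/9 + exp(3*z)*cos(z)/3).

exp(3*z)*sin(z)/10 + 3*exp(3*z)*cos(z)/10 + C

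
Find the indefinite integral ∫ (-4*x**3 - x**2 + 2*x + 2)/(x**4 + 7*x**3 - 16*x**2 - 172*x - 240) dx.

Factor the denominator: (x - 5)*(x + 2)*(x + 4)*(x + 6).
Partial-fraction decomposition: -409/(44*(x + 6)) + 13/(2*(x + 4)) - 13/(28*(x + 2)) - 57/(77*(x - 5)).
Integrate each term: A/(x−a) contributes A·log|x−a|.

-57*log(x - 5)/77 - 13*log(x + 2)/28 + 13*log(x + 4)/2 - 409*log(x + 6)/44 + C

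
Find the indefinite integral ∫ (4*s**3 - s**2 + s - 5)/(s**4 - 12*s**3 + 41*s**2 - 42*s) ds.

5*log(s)/42 + 265*log(s - 7)/28 - 97*log(s - 3)/12 + 5*log(s - 2)/2 + C

Factor the denominator: s*(s - 7)*(s - 3)*(s - 2).
Partial-fraction decomposition: 5/(2*(s - 2)) - 97/(12*(s - 3)) + 265/(28*(s - 7)) + 5/(42*s).
Integrate each term: A/(s−a) contributes A·log|s−a|.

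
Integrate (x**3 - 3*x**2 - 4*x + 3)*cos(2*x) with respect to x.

x**3*sin(2*x)/2 - 3*x**2*sin(2*x)/2 + 3*x**2*cos(2*x)/4 - 11*x*sin(2*x)/4 - 3*x*cos(2*x)/2 + 9*sin(2*x)/4 - 11*cos(2*x)/8 + C

Use integration by parts with u = x**3 - 3*x**2 - 4*x + 3, dv = cos(2*x) dx, so v = sin(2*x)/2.
Apply parts 3 times (tabular method): alternate signs, differentiate u down to 0, integrate dv up.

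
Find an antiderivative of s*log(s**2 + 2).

Let u = s**2 + 2, so du = (2*s) ds.
The integral becomes (1/2)·∫ log(u) du; integrate by parts with u′=log(u), dv′=du.

s**2*log(s**2 + 2)/2 - s**2/2 + log(s**2 + 2) + C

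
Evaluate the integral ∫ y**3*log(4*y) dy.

y**4*(log(y) + 2*log(2))/4 - y**4/16 + C

Use integration by parts with u = log(4*y), dv = y**3 dy.
Then du = 1/y dy and v = y**4/4.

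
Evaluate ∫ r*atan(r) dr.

r**2*atan(r)/2 - r/2 + atan(r)/2 + C

Use integration by parts with u = arctan(r), dv = r dr.
Then du = 1/(r**2 + 1) dr.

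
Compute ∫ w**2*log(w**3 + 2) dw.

w**3*log(w**3 + 2)/3 - w**3/3 + 2*log(w**3 + 2)/3 + C

Let u = w**3 + 2, so du = (3*w**2) dw.
The integral becomes (1/3)·∫ log(u) du; integrate by parts with u′=log(u), dv′=du.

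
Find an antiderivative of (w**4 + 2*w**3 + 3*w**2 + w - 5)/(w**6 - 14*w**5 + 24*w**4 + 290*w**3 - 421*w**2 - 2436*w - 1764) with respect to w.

Factor the denominator: (w - 7)**2*(w - 6)*(w + 1)*(w + 2)*(w + 3).
Partial-fraction decomposition: -23/(900*(w + 3)) + 5/(648*(w + 2)) + 1/(224*(w + 1)) + 1837/(504*(w - 6)) - 235319/(64800*(w - 7)) + 809/(180*(w - 7)**2).
Integrate each term; A/(w−a) gives A·log|w−a|; A/(w−a)² gives −A/(w−a).

-235319*log(w - 7)/64800 + 1837*log(w - 6)/504 + log(w + 1)/224 + 5*log(w + 2)/648 - 23*log(w + 3)/900 - 809/(180*w - 1260) + C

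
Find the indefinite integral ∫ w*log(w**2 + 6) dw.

Let u = w**2 + 6, so du = (2*w) dw.
The integral becomes (1/2)·∫ log(u) du; integrate by parts with u′=log(u), dv′=du.

w**2*log(w**2 + 6)/2 - w**2/2 + 3*log(w**2 + 6) + C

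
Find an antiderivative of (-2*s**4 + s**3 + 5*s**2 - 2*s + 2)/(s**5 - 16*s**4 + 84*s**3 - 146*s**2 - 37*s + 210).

Factor the denominator: (s - 7)*(s - 5)*(s - 3)*(s - 2)*(s + 1).
Partial-fraction decomposition: 1/(96*(s + 1)) + 2/(15*(s - 2)) - 47/(16*(s - 3)) + 14/(s - 5) - 2113/(160*(s - 7)).
Integrate each term: A/(s−a) contributes A·log|s−a|.

-2113*log(s - 7)/160 + 14*log(s - 5) - 47*log(s - 3)/16 + 2*log(s - 2)/15 + log(s + 1)/96 + C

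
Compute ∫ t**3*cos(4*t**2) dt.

t**2*sin(4*t**2)/8 + cos(4*t**2)/32 + C

Let u = t², du = 2t dt; rewrite as (1/2)∫ u^1·cos(4u) du.
Now integrate by parts 1 time.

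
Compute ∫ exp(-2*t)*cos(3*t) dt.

3*exp(-2*t)*sin(3*t)/13 - 2*exp(-2*t)*cos(3*t)/13 + C

Let I denote the integral. Integrate by parts with u = cos(3*t), dv = exp(-2*t) dt, so v = -exp(-2*t)/2: I = -exp(-2*t)*cos(3*t)/2 − (3/2)·∫ exp(-2*t)*sin(3*t) dt.
Apply parts again with u = sin(3*t), dv = exp(-2*t) dt: ∫ exp(-2*t)*sin(3*t) dt = -exp(-2*t)*sin(3*t)/2 + (3/2)·I. Substituting back brings back I: I = 3*exp(-2*t)*sin(3*t)/4 - exp(-2*t)*cos(3*t)/2 − (9/4)·I.
Solving for I: (1 + 9/4)·I equals the remaining terms, so I = (4/13)·(3*exp(-2*t)*sin(3*t)/4 - exp(-2*t)*cos(3*t)/2).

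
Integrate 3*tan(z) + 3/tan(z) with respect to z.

3*log(tan(z)) + C

Let u = tan(z), so du = (tan(z)**2 + 1) dz.
Rewriting, the integral becomes 3·∫ 1/u du = 3·log(u).
Substituting back, u = tan(z).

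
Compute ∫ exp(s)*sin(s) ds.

Let I denote the integral. Integrate by parts with u = sin(s), dv = exp(s) ds, so v = exp(s): I = exp(s)*sin(s) − ∫ exp(s)*cos(s) ds.
Apply parts again with u = cos(s), dv = exp(s) ds: ∫ exp(s)*cos(s) ds = exp(s)*cos(s) + I. Substituting back brings back I: I = exp(s)*sin(s) - exp(s)*cos(s) − I.
Solving for I: (1 + 1)·I equals the remaining terms, so I = (1/2)·(exp(s)*sin(s) - exp(s)*cos(s)).

exp(s)*sin(s)/2 - exp(s)*cos(s)/2 + C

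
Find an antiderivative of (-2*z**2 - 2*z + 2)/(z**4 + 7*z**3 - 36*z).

-log(z)/18 - log(z - 2)/8 - 2*log(z + 3)/9 + 29*log(z + 6)/72 + C

Factor the denominator: z*(z - 2)*(z + 3)*(z + 6).
Partial-fraction decomposition: 29/(72*(z + 6)) - 2/(9*(z + 3)) - 1/(8*(z - 2)) - 1/(18*z).
Integrate each term: A/(z−a) contributes A·log|z−a|.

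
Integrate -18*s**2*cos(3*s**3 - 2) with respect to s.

Let u = 3*s**3 - 2, so du = (9*s**2) ds.
Rewriting, the integral becomes -2·∫ cos(u) du = -2·sin(u).
Substituting back, u = 3*s**3 - 2.

-2*sin(3*s**3 - 2) + C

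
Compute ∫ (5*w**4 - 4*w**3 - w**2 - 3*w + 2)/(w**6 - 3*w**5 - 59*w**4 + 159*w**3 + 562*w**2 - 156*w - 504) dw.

Factor the denominator: (w - 6)**2*(w - 1)*(w + 1)*(w + 2)*(w + 7).
Partial-fraction decomposition: -79/(240*(w + 7)) + 29/(240*(w + 2)) - 13/(588*(w + 1)) - 1/(1200*(w - 1)) + 4533/(19600*(w - 6)) + 107/(70*(w - 6)**2).
Integrate each term; A/(w−a) gives A·log|w−a|; A/(w−a)² gives −A/(w−a).

4533*log(w - 6)/19600 - log(w - 1)/1200 - 13*log(w + 1)/588 + 29*log(w + 2)/240 - 79*log(w + 7)/240 - 107/(70*w - 420) + C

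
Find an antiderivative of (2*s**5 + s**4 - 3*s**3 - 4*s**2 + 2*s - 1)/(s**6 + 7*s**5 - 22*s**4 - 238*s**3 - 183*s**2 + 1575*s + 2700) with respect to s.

Factor the denominator: (s - 5)*(s - 3)*(s + 3)**2*(s + 4)*(s + 5).
Partial-fraction decomposition: 5361/(320*(s + 5)) - 239/(9*(s + 4)) + 26171/(2304*(s + 3)) - 367/(96*(s + 3)**2) - 65/(576*(s - 3)) + 6409/(11520*(s - 5)).
Integrate each term; A/(s−a) gives A·log|s−a|; A/(s−a)² gives −A/(s−a).

6409*log(s - 5)/11520 - 65*log(s - 3)/576 + 26171*log(s + 3)/2304 - 239*log(s + 4)/9 + 5361*log(s + 5)/320 + 367/(96*s + 288) + C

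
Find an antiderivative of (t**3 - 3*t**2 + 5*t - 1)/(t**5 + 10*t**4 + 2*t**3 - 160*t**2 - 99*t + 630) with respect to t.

7*log(t - 3)/240 - log(t - 2)/63 - 7*log(t + 3)/24 + 113*log(t + 5)/112 - 263*log(t + 7)/360 + C

Factor the denominator: (t - 3)*(t - 2)*(t + 3)*(t + 5)*(t + 7).
Partial-fraction decomposition: -263/(360*(t + 7)) + 113/(112*(t + 5)) - 7/(24*(t + 3)) - 1/(63*(t - 2)) + 7/(240*(t - 3)).
Integrate each term: A/(t−a) contributes A·log|t−a|.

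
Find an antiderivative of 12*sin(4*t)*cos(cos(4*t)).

Let u = cos(4*t), so du = (-4*sin(4*t)) dt.
Rewriting, the integral becomes -3·∫ cos(u) du = -3·sin(u).
Substituting back, u = cos(4*t).

-3*sin(cos(4*t)) + C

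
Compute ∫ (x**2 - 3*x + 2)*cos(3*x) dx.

x**2*sin(3*x)/3 - x*sin(3*x) + 2*x*cos(3*x)/9 + 16*sin(3*x)/27 - cos(3*x)/3 + C

Use integration by parts with u = x**2 - 3*x + 2, dv = cos(3*x) dx, so v = sin(3*x)/3.
Apply parts 2 times (tabular method): alternate signs, differentiate u down to 0, integrate dv up.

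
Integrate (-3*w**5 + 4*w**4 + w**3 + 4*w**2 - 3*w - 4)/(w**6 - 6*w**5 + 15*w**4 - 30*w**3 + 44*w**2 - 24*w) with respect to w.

log(w)/6 - 355*log(w - 3)/78 + 9*log(w - 2)/8 - log(w - 1)/10 + 187*log(w**2 + 4)/1040 - 649*atan(w/2)/520 + C

Factor the denominator: w*(w - 3)*(w - 2)*(w - 1)*(w**2 + 4).
Partial-fraction decomposition: 11*(17*w - 118)/(520*(w**2 + 4)) - 1/(10*(w - 1)) + 9/(8*(w - 2)) - 355/(78*(w - 3)) + 1/(6*w).
Integrate each term; A/(w−a) gives A·log|w−a|; the (Bw+D)/(w²+p²) term gives a log and an atan.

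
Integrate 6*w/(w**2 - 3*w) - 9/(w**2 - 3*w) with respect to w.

3*log(w**2 - 3*w) + C

Let u = w**2 - 3*w, so du = (2*w - 3) dw.
Rewriting, the integral becomes 3·∫ 1/u du = 3·log(u).
Substituting back, u = w**2 - 3*w.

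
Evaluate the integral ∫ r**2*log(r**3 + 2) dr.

Let u = r**3 + 2, so du = (3*r**2) dr.
The integral becomes (1/3)·∫ log(u) du; integrate by parts with u′=log(u), dv′=du.

r**3*log(r**3 + 2)/3 - r**3/3 + 2*log(r**3 + 2)/3 + C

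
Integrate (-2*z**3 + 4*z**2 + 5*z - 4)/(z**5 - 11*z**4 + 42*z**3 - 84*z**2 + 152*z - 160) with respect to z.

-43*log(z - 5)/29 + 6*log(z - 4)/5 + log(z - 2)/8 + 183*log(z**2 + 4)/2320 + 211*atan(z/2)/1160 + C

Factor the denominator: (z - 5)*(z - 4)*(z - 2)*(z**2 + 4).
Partial-fraction decomposition: (183*z + 422)/(1160*(z**2 + 4)) + 1/(8*(z - 2)) + 6/(5*(z - 4)) - 43/(29*(z - 5)).
Integrate each term; A/(z−a) gives A·log|z−a|; the (Bz+D)/(z²+p²) term gives a log and an atan.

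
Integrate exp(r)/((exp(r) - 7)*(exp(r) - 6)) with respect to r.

log(exp(r) - 7) - log(exp(r) - 6) + C

Let u = e^r, du = e^r dr.
The integral becomes ∫ du/((u-6)(u-7)); decompose into partial fractions.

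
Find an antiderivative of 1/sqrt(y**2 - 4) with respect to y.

log(y + sqrt(y**2 - 4)) + C

Substitute y = 2·sec(θ), so dy = 2·sec(θ)*tan(θ) dθ and the radical becomes sqrt(y**2 - 4) = 2·tan(θ) by the Pythagorean identity.
Integrate the resulting trig expression in θ, then back-substitute sec(θ) = y/2, tan(θ) = sqrt(y**2 - 4)/2 (absorbing any constant into C).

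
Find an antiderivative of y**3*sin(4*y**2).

-y**2*cos(4*y**2)/8 + sin(4*y**2)/32 + C

Let u = y², du = 2y dy; rewrite as (1/2)∫ u^1·sin(4u) du.
Now integrate by parts 1 time.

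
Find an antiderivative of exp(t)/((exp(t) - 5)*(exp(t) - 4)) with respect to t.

Let u = e^t, du = e^t dt.
The integral becomes ∫ du/((u-5)(u-4)); decompose into partial fractions.

log(exp(t) - 5) - log(exp(t) - 4) + C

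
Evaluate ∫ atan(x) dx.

x*atan(x) - log(x**2 + 1)/2 + C

Use integration by parts with u = arctan(x), dv = dx.
Then du = 1/(x**2 + 1) dx.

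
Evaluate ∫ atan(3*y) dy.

y*atan(3*y) - log(9*y**2 + 1)/6 + C

Use integration by parts with u = arctan(3*y), dv = dy.
Then du = 3/(9*y**2 + 1) dy.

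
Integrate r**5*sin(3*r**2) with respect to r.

Let u = r², du = 2r dr; rewrite as (1/2)∫ u^2·sin(3u) du.
Now integrate by parts 2 times.

-r**4*cos(3*r**2)/6 + r**2*sin(3*r**2)/9 + cos(3*r**2)/27 + C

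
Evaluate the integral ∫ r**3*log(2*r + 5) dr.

Use integration by parts with u = log(2*r + 5), dv = r**3 dr.
Then du = 2/(2*r + 5) dr and v = r**4/4.

r**4*log(2*r + 5)/4 - r**4/16 + 5*r**3/24 - 25*r**2/32 + 125*r/32 - 625*log(2*r + 5)/64 + C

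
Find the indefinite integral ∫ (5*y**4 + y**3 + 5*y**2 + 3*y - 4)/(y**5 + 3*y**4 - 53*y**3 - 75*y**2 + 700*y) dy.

Factor the denominator: y*(y - 5)*(y - 4)*(y + 5)*(y + 7).
Partial-fraction decomposition: 5941/(924*(y + 7)) - 1553/(450*(y + 5)) - 358/(99*(y - 4)) + 1693/(300*(y - 5)) - 1/(175*y).
Integrate each term: A/(y−a) contributes A·log|y−a|.

-log(y)/175 + 1693*log(y - 5)/300 - 358*log(y - 4)/99 - 1553*log(y + 5)/450 + 5941*log(y + 7)/924 + C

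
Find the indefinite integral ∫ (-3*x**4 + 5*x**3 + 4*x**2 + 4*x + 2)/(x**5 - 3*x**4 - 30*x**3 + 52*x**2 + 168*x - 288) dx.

-1319*log(x - 6)/720 + 181*log(x - 2)/1200 + 352*log(x + 3)/225 - 173*log(x + 4)/60 + 3/(20*x - 40) + C

Factor the denominator: (x - 6)*(x - 2)**2*(x + 3)*(x + 4).
Partial-fraction decomposition: -173/(60*(x + 4)) + 352/(225*(x + 3)) + 181/(1200*(x - 2)) - 3/(20*(x - 2)**2) - 1319/(720*(x - 6)).
Integrate each term; A/(x−a) gives A·log|x−a|; A/(x−a)² gives −A/(x−a).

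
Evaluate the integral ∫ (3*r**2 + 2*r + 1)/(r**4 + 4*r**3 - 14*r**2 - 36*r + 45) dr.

Factor the denominator: (r - 3)*(r - 1)*(r + 3)*(r + 5).
Partial-fraction decomposition: -11/(16*(r + 5)) + 11/(24*(r + 3)) - 1/(8*(r - 1)) + 17/(48*(r - 3)).
Integrate each term: A/(r−a) contributes A·log|r−a|.

17*log(r - 3)/48 - log(r - 1)/8 + 11*log(r + 3)/24 - 11*log(r + 5)/16 + C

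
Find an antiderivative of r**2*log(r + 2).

r**3*log(r + 2)/3 - r**3/9 + r**2/3 - 4*r/3 + 8*log(r + 2)/3 + C

Use integration by parts with u = log(r + 2), dv = r**2 dr.
Then du = 1/(r + 2) dr and v = r**3/3.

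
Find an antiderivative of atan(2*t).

Use integration by parts with u = arctan(2*t), dv = dt.
Then du = 2/(4*t**2 + 1) dt.

t*atan(2*t) - log(4*t**2 + 1)/4 + C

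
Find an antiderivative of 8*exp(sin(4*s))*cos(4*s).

Let u = sin(4*s), so du = (4*cos(4*s)) ds.
Rewriting, the integral becomes 2·∫ e^u du = 2·e^u.
Substituting back, u = sin(4*s).

2*exp(sin(4*s)) + C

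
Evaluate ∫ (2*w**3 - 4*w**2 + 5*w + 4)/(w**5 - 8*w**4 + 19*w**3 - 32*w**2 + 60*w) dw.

log(w)/15 + 179*log(w - 5)/290 - 37*log(w - 3)/78 - 79*log(w**2 + 4)/754 + 127*atan(w/2)/754 + C

Factor the denominator: w*(w - 5)*(w - 3)*(w**2 + 4).
Partial-fraction decomposition: -(79*w - 127)/(377*(w**2 + 4)) - 37/(78*(w - 3)) + 179/(290*(w - 5)) + 1/(15*w).
Integrate each term; A/(w−a) gives A·log|w−a|; the (Bw+D)/(w²+p²) term gives a log and an atan.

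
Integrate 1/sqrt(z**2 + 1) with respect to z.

Substitute z = tan(θ), so dz = sec(θ)^2 dθ and the radical becomes sqrt(z**2 + 1) = sec(θ) by the Pythagorean identity.
Integrate the resulting trig expression in θ, then back-substitute tan(θ) = z, sec(θ) = sqrt(z**2 + 1) (absorbing any constant into C).

log(z + sqrt(z**2 + 1)) + C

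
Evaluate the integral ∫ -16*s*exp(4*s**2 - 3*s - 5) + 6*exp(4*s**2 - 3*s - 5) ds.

Let u = 4*s**2 - 3*s - 5, so du = (8*s - 3) ds.
Rewriting, the integral becomes -2·∫ e^u du = -2·e^u.
Substituting back, u = 4*s**2 - 3*s - 5.

-2*exp(4*s**2 - 3*s - 5) + C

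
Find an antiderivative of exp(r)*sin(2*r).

exp(r)*sin(2*r)/5 - 2*exp(r)*cos(2*r)/5 + C

Let I denote the integral. Integrate by parts with u = sin(2*r), dv = exp(r) dr, so v = exp(r): I = exp(r)*sin(2*r) − 2·∫ exp(r)*cos(2*r) dr.
Apply parts again with u = cos(2*r), dv = exp(r) dr: ∫ exp(r)*cos(2*r) dr = exp(r)*cos(2*r) + 2·I. Substituting back brings back I: I = exp(r)*sin(2*r) - 2*exp(r)*cos(2*r) − 4·I.
Solving for I: (1 + 4)·I equals the remaining terms, so I = (1/5)·(exp(r)*sin(2*r) - 2*exp(r)*cos(2*r)).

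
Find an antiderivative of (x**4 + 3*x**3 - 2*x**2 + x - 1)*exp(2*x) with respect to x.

(4*x**4 + 4*x**3 - 14*x**2 + 18*x - 13)*exp(2*x)/8 + C

Use integration by parts with u = x**4 + 3*x**3 - 2*x**2 + x - 1, dv = exp(2*x) dx, so v = exp(2*x)/2.
Apply parts 4 times (tabular method): alternate signs, differentiate u down to 0, integrate dv up.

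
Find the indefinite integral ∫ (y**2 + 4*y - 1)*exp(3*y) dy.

Use integration by parts with u = y**2 + 4*y - 1, dv = exp(3*y) dy, so v = exp(3*y)/3.
Apply parts 2 times (tabular method): alternate signs, differentiate u down to 0, integrate dv up.

(9*y**2 + 30*y - 19)*exp(3*y)/27 + C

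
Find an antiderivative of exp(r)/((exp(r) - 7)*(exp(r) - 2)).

log(exp(r) - 7)/5 - log(exp(r) - 2)/5 + C

Let u = e^r, du = e^r dr.
The integral becomes ∫ du/((u-7)(u-2)); decompose into partial fractions.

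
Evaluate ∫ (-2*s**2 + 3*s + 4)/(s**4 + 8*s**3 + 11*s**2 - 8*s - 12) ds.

5*log(s - 1)/42 + log(s + 1)/10 - 5*log(s + 2)/6 + 43*log(s + 6)/70 + C

Factor the denominator: (s - 1)*(s + 1)*(s + 2)*(s + 6).
Partial-fraction decomposition: 43/(70*(s + 6)) - 5/(6*(s + 2)) + 1/(10*(s + 1)) + 5/(42*(s - 1)).
Integrate each term: A/(s−a) contributes A·log|s−a|.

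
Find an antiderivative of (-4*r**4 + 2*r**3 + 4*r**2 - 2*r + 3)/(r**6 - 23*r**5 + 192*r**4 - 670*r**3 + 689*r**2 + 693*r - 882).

Factor the denominator: (r - 7)**2*(r - 6)*(r - 3)*(r - 1)*(r + 1).
Partial-fraction decomposition: -3/(3584*(r + 1)) + 1/(240*(r - 1)) + 79/(128*(r - 3)) - 1539/(35*(r - 6)) + 66587/(1536*(r - 7)) - 2911/(64*(r - 7)**2).
Integrate each term; A/(r−a) gives A·log|r−a|; A/(r−a)² gives −A/(r−a).

66587*log(r - 7)/1536 - 1539*log(r - 6)/35 + 79*log(r - 3)/128 + log(r - 1)/240 - 3*log(r + 1)/3584 + 2911/(64*r - 448) + C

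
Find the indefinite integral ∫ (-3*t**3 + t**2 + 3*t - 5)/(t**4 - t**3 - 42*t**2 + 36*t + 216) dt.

Factor the denominator: (t - 6)*(t - 3)*(t + 2)*(t + 6).
Partial-fraction decomposition: -661/(432*(t + 6)) + 17/(160*(t + 2)) + 68/(135*(t - 3)) - 599/(288*(t - 6)).
Integrate each term: A/(t−a) contributes A·log|t−a|.

-599*log(t - 6)/288 + 68*log(t - 3)/135 + 17*log(t + 2)/160 - 661*log(t + 6)/432 + C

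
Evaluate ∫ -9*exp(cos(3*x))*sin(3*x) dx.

3*exp(cos(3*x)) + C

Let u = cos(3*x), so du = (-3*sin(3*x)) dx.
Rewriting, the integral becomes 3·∫ e^u du = 3·e^u.
Substituting back, u = cos(3*x).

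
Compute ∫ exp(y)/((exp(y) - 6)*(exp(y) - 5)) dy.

Let u = e^y, du = e^y dy.
The integral becomes ∫ du/((u-5)(u-6)); decompose into partial fractions.

log(exp(y) - 6) - log(exp(y) - 5) + C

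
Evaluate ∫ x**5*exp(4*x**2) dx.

Let u = x², du = 2x dx; rewrite as (1/2)∫ u^2·exp(4u) du.
Now integrate by parts 2 times.

(8*x**4 - 4*x**2 + 1)*exp(4*x**2)/64 + C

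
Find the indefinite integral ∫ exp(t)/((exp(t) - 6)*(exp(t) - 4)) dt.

log(exp(t) - 6)/2 - log(exp(t) - 4)/2 + C

Let u = e^t, du = e^t dt.
The integral becomes ∫ du/((u-4)(u-6)); decompose into partial fractions.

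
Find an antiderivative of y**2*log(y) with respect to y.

y**3*log(y)/3 - y**3/9 + C

Use integration by parts with u = log(y), dv = y**2 dy.
Then du = 1/y dy and v = y**3/3.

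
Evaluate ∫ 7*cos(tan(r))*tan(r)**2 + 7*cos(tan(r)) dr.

Let u = tan(r), so du = (tan(r)**2 + 1) dr.
Rewriting, the integral becomes 7·∫ cos(u) du = 7·sin(u).
Substituting back, u = tan(r).

7*sin(tan(r)) + C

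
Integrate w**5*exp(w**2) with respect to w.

(w**4 - 2*w**2 + 2)*exp(w**2)/2 + C

Let u = w², du = 2w dw; rewrite as (1/2)∫ u^2·exp(1u) du.
Now integrate by parts 2 times.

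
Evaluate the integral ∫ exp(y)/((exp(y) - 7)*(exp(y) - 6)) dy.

Let u = e^y, du = e^y dy.
The integral becomes ∫ du/((u-6)(u-7)); decompose into partial fractions.

log(exp(y) - 7) - log(exp(y) - 6) + C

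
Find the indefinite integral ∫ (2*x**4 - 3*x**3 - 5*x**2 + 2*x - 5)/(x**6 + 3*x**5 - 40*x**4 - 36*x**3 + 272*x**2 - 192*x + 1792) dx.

79347*log(x - 4)/774400 + 611*log(x + 4)/3840 - 5567*log(x + 7)/19239 + 589*log(x**2 + 4)/42400 + 167*atan(x/2)/5300 - 243/(1760*x - 7040) + C

Factor the denominator: (x - 4)**2*(x + 4)*(x + 7)*(x**2 + 4).
Partial-fraction decomposition: (589*x + 1336)/(21200*(x**2 + 4)) - 5567/(19239*(x + 7)) + 611/(3840*(x + 4)) + 79347/(774400*(x - 4)) + 243/(1760*(x - 4)**2).
Integrate each term; A/(x−a) gives A·log|x−a|; the (Bx+D)/(x²+p²) term gives a log and an atan.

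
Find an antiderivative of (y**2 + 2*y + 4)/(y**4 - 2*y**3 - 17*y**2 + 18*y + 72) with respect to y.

2*log(y - 4)/3 - 19*log(y - 3)/30 + 2*log(y + 2)/15 - log(y + 3)/6 + C

Factor the denominator: (y - 4)*(y - 3)*(y + 2)*(y + 3).
Partial-fraction decomposition: -1/(6*(y + 3)) + 2/(15*(y + 2)) - 19/(30*(y - 3)) + 2/(3*(y - 4)).
Integrate each term: A/(y−a) contributes A·log|y−a|.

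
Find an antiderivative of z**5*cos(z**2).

Let u = z², du = 2z dz; rewrite as (1/2)∫ u^2·cos(1u) du.
Now integrate by parts 2 times.

z**4*sin(z**2)/2 + z**2*cos(z**2) - sin(z**2) + C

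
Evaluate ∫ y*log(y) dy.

Use integration by parts with u = log(y), dv = y dy.
Then du = 1/y dy and v = y**2/2.

y**2*log(y)/2 - y**2/4 + C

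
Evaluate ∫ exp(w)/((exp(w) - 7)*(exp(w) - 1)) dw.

log(exp(w) - 7)/6 - log(exp(w) - 1)/6 + C

Let u = e^w, du = e^w dw.
The integral becomes ∫ du/((u-1)(u-7)); decompose into partial fractions.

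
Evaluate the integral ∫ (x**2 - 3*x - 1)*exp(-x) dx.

Use integration by parts with u = x**2 - 3*x - 1, dv = exp(-x) dx, so v = -exp(-x).
Apply parts 2 times (tabular method): alternate signs, differentiate u down to 0, integrate dv up.

(-x**2 + x + 2)*exp(-x) + C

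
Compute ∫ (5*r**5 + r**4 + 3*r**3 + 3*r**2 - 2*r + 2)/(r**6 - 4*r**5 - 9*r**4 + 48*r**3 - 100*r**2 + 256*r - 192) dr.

Factor the denominator: (r - 4)*(r - 3)*(r - 1)*(r + 4)*(r**2 + 4).
Partial-fraction decomposition: 3*(7*r + 177)/(650*(r**2 + 4)) + 357/(400*(r + 4)) + 2/(25*(r - 1)) - 100/(13*(r - 3)) + 187/(16*(r - 4)).
Integrate each term; A/(r−a) gives A·log|r−a|; the (Br+D)/(r²+p²) term gives a log and an atan.

187*log(r - 4)/16 - 100*log(r - 3)/13 + 2*log(r - 1)/25 + 357*log(r + 4)/400 + 21*log(r**2 + 4)/1300 + 531*atan(r/2)/1300 + C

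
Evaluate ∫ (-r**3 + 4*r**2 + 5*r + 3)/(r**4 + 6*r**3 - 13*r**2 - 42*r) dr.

-log(r)/14 + 9*log(r - 3)/50 + 17*log(r + 2)/50 - 507*log(r + 7)/350 + C

Factor the denominator: r*(r - 3)*(r + 2)*(r + 7).
Partial-fraction decomposition: -507/(350*(r + 7)) + 17/(50*(r + 2)) + 9/(50*(r - 3)) - 1/(14*r).
Integrate each term: A/(r−a) contributes A·log|r−a|.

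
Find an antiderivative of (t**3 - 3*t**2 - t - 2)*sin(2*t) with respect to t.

-t**3*cos(2*t)/2 + 3*t**2*sin(2*t)/4 + 3*t**2*cos(2*t)/2 - 3*t*sin(2*t)/2 + 5*t*cos(2*t)/4 - 5*sin(2*t)/8 + cos(2*t)/4 + C

Use integration by parts with u = t**3 - 3*t**2 - t - 2, dv = sin(2*t) dt, so v = -cos(2*t)/2.
Apply parts 3 times (tabular method): alternate signs, differentiate u down to 0, integrate dv up.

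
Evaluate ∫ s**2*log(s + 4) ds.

Use integration by parts with u = log(s + 4), dv = s**2 ds.
Then du = 1/(s + 4) ds and v = s**3/3.

s**3*log(s + 4)/3 - s**3/9 + 2*s**2/3 - 16*s/3 + 64*log(s + 4)/3 + C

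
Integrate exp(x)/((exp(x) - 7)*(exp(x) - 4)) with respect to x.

log(exp(x) - 7)/3 - log(exp(x) - 4)/3 + C

Let u = e^x, du = e^x dx.
The integral becomes ∫ du/((u-7)(u-4)); decompose into partial fractions.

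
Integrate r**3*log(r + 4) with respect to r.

r**4*log(r + 4)/4 - r**4/16 + r**3/3 - 2*r**2 + 16*r - 64*log(r + 4) + C

Use integration by parts with u = log(r + 4), dv = r**3 dr.
Then du = 1/(r + 4) dr and v = r**4/4.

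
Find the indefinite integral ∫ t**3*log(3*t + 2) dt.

Use integration by parts with u = log(3*t + 2), dv = t**3 dt.
Then du = 3/(3*t + 2) dt and v = t**4/4.

t**4*log(3*t + 2)/4 - t**4/16 + t**3/18 - t**2/18 + 2*t/27 - 4*log(3*t + 2)/81 + C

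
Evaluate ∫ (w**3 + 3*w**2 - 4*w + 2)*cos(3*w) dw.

w**3*sin(3*w)/3 + w**2*sin(3*w) + w**2*cos(3*w)/3 - 14*w*sin(3*w)/9 + 2*w*cos(3*w)/3 + 4*sin(3*w)/9 - 14*cos(3*w)/27 + C

Use integration by parts with u = w**3 + 3*w**2 - 4*w + 2, dv = cos(3*w) dw, so v = sin(3*w)/3.
Apply parts 3 times (tabular method): alternate signs, differentiate u down to 0, integrate dv up.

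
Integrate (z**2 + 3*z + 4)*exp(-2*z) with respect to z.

(-z**2 - 4*z - 6)*exp(-2*z)/2 + C

Use integration by parts with u = z**2 + 3*z + 4, dv = exp(-2*z) dz, so v = -exp(-2*z)/2.
Apply parts 2 times (tabular method): alternate signs, differentiate u down to 0, integrate dv up.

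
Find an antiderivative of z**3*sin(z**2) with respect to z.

-z**2*cos(z**2)/2 + sin(z**2)/2 + C

Let u = z², du = 2z dz; rewrite as (1/2)∫ u^1·sin(1u) du.
Now integrate by parts 1 time.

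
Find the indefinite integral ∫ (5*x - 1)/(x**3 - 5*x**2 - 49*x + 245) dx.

Factor the denominator: (x - 7)*(x - 5)*(x + 7).
Partial-fraction decomposition: -3/(14*(x + 7)) - 1/(x - 5) + 17/(14*(x - 7)).
Integrate each term: A/(x−a) contributes A·log|x−a|.

17*log(x - 7)/14 - log(x - 5) - 3*log(x + 7)/14 + C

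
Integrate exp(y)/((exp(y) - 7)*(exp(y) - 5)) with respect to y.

log(exp(y) - 7)/2 - log(exp(y) - 5)/2 + C

Let u = e^y, du = e^y dy.
The integral becomes ∫ du/((u-7)(u-5)); decompose into partial fractions.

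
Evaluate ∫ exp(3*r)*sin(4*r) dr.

3*exp(3*r)*sin(4*r)/25 - 4*exp(3*r)*cos(4*r)/25 + C

Let I denote the integral. Integrate by parts with u = sin(4*r), dv = exp(3*r) dr, so v = exp(3*r)/3: I = exp(3*r)*sin(4*r)/3 − (4/3)·∫ exp(3*r)*cos(4*r) dr.
Apply parts again with u = cos(4*r), dv = exp(3*r) dr: ∫ exp(3*r)*cos(4*r) dr = exp(3*r)*cos(4*r)/3 + (4/3)·I. Substituting back brings back I: I = exp(3*r)*sin(4*r)/3 - 4*exp(3*r)*cos(4*r)/9 − (16/9)·I.
Solving for I: (1 + 16/9)·I equals the remaining terms, so I = (9/25)·(exp(3*r)*sin(4*r)/3 - 4*exp(3*r)*cos(4*r)/9).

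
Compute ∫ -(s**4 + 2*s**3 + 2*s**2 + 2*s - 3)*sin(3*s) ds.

s**4*cos(3*s)/3 - 4*s**3*sin(3*s)/9 + 2*s**3*cos(3*s)/3 - 2*s**2*sin(3*s)/3 + 2*s**2*cos(3*s)/9 - 4*s*sin(3*s)/27 + 2*s*cos(3*s)/9 - 2*sin(3*s)/27 - 85*cos(3*s)/81 + C

Use integration by parts with u = s**4 + 2*s**3 + 2*s**2 + 2*s - 3, dv = -sin(3*s) ds, so v = cos(3*s)/3.
Apply parts 4 times (tabular method): alternate signs, differentiate u down to 0, integrate dv up.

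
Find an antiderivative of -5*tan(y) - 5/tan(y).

Let u = tan(y), so du = (tan(y)**2 + 1) dy.
Rewriting, the integral becomes -5·∫ 1/u du = -5·log(u).
Substituting back, u = tan(y).

-5*log(tan(y)) + C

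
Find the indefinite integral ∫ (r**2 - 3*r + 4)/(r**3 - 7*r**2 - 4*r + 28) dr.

32*log(r - 7)/45 - log(r - 2)/10 + 7*log(r + 2)/18 + C

Factor the denominator: (r - 7)*(r - 2)*(r + 2).
Partial-fraction decomposition: 7/(18*(r + 2)) - 1/(10*(r - 2)) + 32/(45*(r - 7)).
Integrate each term: A/(r−a) contributes A·log|r−a|.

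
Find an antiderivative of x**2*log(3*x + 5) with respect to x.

Use integration by parts with u = log(3*x + 5), dv = x**2 dx.
Then du = 3/(3*x + 5) dx and v = x**3/3.

x**3*log(3*x + 5)/3 - x**3/9 + 5*x**2/18 - 25*x/27 + 125*log(3*x + 5)/81 + C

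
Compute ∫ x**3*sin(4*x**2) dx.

-x**2*cos(4*x**2)/8 + sin(4*x**2)/32 + C

Let u = x², du = 2x dx; rewrite as (1/2)∫ u^1·sin(4u) du.
Now integrate by parts 1 time.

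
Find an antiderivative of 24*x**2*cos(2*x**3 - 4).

4*sin(2*x**3 - 4) + C

Let u = 2*x**3 - 4, so du = (6*x**2) dx.
Rewriting, the integral becomes 4·∫ cos(u) du = 4·sin(u).
Substituting back, u = 2*x**3 - 4.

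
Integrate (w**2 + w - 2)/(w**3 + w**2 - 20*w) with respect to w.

Factor the denominator: w*(w - 4)*(w + 5).
Partial-fraction decomposition: 2/(5*(w + 5)) + 1/(2*(w - 4)) + 1/(10*w).
Integrate each term: A/(w−a) contributes A·log|w−a|.

log(w)/10 + log(w - 4)/2 + 2*log(w + 5)/5 + C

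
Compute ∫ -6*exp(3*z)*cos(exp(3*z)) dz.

Let u = exp(3*z), so du = (3*exp(3*z)) dz.
Rewriting, the integral becomes -2·∫ cos(u) du = -2·sin(u).
Substituting back, u = exp(3*z).

-2*sin(exp(3*z)) + C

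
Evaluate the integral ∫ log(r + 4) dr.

Use integration by parts with u = log(r + 4), dv = dr.
Then du = 1/(r + 4) dr and v = r.

r*log(r + 4) - r + 4*log(r + 4) + C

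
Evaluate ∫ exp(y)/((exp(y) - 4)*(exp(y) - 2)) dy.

Let u = e^y, du = e^y dy.
The integral becomes ∫ du/((u-4)(u-2)); decompose into partial fractions.

log(exp(y) - 4)/2 - log(exp(y) - 2)/2 + C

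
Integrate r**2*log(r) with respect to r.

Use integration by parts with u = log(r), dv = r**2 dr.
Then du = 1/r dr and v = r**3/3.

r**3*log(r)/3 - r**3/9 + C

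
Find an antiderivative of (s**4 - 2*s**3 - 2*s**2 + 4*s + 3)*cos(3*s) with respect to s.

s**4*sin(3*s)/3 - 2*s**3*sin(3*s)/3 + 4*s**3*cos(3*s)/9 - 10*s**2*sin(3*s)/9 - 2*s**2*cos(3*s)/3 + 16*s*sin(3*s)/9 - 20*s*cos(3*s)/27 + 101*sin(3*s)/81 + 16*cos(3*s)/27 + C

Use integration by parts with u = s**4 - 2*s**3 - 2*s**2 + 4*s + 3, dv = cos(3*s) ds, so v = sin(3*s)/3.
Apply parts 4 times (tabular method): alternate signs, differentiate u down to 0, integrate dv up.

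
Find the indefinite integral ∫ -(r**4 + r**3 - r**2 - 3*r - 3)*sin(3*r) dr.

r**4*cos(3*r)/3 - 4*r**3*sin(3*r)/9 + r**3*cos(3*r)/3 - r**2*sin(3*r)/3 - 7*r**2*cos(3*r)/9 + 14*r*sin(3*r)/27 - 11*r*cos(3*r)/9 + 11*sin(3*r)/27 - 67*cos(3*r)/81 + C

Use integration by parts with u = r**4 + r**3 - r**2 - 3*r - 3, dv = -sin(3*r) dr, so v = cos(3*r)/3.
Apply parts 4 times (tabular method): alternate signs, differentiate u down to 0, integrate dv up.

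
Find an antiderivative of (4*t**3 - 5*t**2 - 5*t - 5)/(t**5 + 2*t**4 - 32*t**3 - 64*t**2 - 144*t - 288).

Factor the denominator: (t - 6)*(t + 2)*(t + 6)*(t**2 + 4).
Partial-fraction decomposition: 3*(19*t + 18)/(320*(t**2 + 4)) - 1019/(1920*(t + 6)) + 47/(256*(t + 2)) + 649/(3840*(t - 6)).
Integrate each term; A/(t−a) gives A·log|t−a|; the (Bt+D)/(t²+p²) term gives a log and an atan.

649*log(t - 6)/3840 + 47*log(t + 2)/256 - 1019*log(t + 6)/1920 + 57*log(t**2 + 4)/640 + 27*atan(t/2)/320 + C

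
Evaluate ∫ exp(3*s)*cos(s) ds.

Let I denote the integral. Integrate by parts with u = cos(s), dv = exp(3*s) ds, so v = exp(3*s)/3: I = exp(3*s)*cos(s)/3 + (1/3)·∫ exp(3*s)*sin(s) ds.
Apply parts again with u = sin(s), dv = exp(3*s) ds: ∫ exp(3*s)*sin(s) ds = exp(3*s)*sin(s)/3 − (1/3)·I. Substituting back brings back I: I = exp(3*s)*sin(s)/9 + exp(3*s)*cos(s)/3 − (1/9)·I.
Solving for I: (1 + 1/9)·I equals the remaining terms, so I = (9/10)·(exp(3*s)*sin(s)/9 + exp(3*s)*cos(s)/3).

exp(3*s)*sin(s)/10 + 3*exp(3*s)*cos(s)/10 + C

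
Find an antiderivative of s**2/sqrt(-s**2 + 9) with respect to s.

-s*sqrt(-s**2 + 9)/2 + 9*asin(s/3)/2 + C

Substitute s = 3·sin(θ), so ds = 3·cos(θ) dθ and the radical becomes sqrt(-s**2 + 9) = 3·cos(θ) by the Pythagorean identity.
Integrate the resulting trig expression in θ, then back-substitute θ = asin(s/3), sin(θ) = s/3, cos(θ) = sqrt(-s**2 + 9)/3 (absorbing any constant into C).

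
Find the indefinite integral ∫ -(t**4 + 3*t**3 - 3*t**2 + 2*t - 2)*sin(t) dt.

Use integration by parts with u = t**4 + 3*t**3 - 3*t**2 + 2*t - 2, dv = -sin(t) dt, so v = cos(t).
Apply parts 4 times (tabular method): alternate signs, differentiate u down to 0, integrate dv up.

t**4*cos(t) - 4*t**3*sin(t) + 3*t**3*cos(t) - 9*t**2*sin(t) - 15*t**2*cos(t) + 30*t*sin(t) - 16*t*cos(t) + 16*sin(t) + 28*cos(t) + C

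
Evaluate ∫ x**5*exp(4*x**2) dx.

(8*x**4 - 4*x**2 + 1)*exp(4*x**2)/64 + C

Let u = x², du = 2x dx; rewrite as (1/2)∫ u^2·exp(4u) du.
Now integrate by parts 2 times.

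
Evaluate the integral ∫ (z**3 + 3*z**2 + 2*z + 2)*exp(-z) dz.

Use integration by parts with u = z**3 + 3*z**2 + 2*z + 2, dv = exp(-z) dz, so v = -exp(-z).
Apply parts 3 times (tabular method): alternate signs, differentiate u down to 0, integrate dv up.

(-z**3 - 6*z**2 - 14*z - 16)*exp(-z) + C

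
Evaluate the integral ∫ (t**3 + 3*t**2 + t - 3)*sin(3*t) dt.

Use integration by parts with u = t**3 + 3*t**2 + t - 3, dv = sin(3*t) dt, so v = -cos(3*t)/3.
Apply parts 3 times (tabular method): alternate signs, differentiate u down to 0, integrate dv up.

-t**3*cos(3*t)/3 + t**2*sin(3*t)/3 - t**2*cos(3*t) + 2*t*sin(3*t)/3 - t*cos(3*t)/9 + sin(3*t)/27 + 11*cos(3*t)/9 + C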